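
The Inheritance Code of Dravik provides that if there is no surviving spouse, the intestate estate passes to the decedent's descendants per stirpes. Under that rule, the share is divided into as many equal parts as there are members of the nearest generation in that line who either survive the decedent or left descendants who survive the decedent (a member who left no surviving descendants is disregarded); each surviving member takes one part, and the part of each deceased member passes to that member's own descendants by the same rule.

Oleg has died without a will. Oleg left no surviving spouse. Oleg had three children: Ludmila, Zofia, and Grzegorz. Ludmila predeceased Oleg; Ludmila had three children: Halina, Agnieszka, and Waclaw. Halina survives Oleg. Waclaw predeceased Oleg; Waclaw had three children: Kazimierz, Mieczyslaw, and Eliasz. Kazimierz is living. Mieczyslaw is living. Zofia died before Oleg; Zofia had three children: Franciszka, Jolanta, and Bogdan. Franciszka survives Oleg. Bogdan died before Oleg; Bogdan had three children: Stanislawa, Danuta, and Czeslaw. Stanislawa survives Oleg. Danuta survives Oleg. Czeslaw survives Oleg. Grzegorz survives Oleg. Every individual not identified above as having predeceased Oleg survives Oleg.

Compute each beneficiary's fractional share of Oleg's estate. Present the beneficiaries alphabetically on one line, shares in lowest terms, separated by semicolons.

Agnieszka 1/9; Czeslaw 1/27; Danuta 1/27; Eliasz 1/27; Franciszka 1/9; Grzegorz 1/3; Halina 1/9; Jolanta 1/9; Kazimierz 1/27; Mieczyslaw 1/27; Stanislawa 1/27

There is no surviving spouse, so the entire estate passes to Oleg's descendants per stirpes.
The estate is divided into 3 equal shares of 1/3 among Ludmila, Zofia, Grzegorz.
Ludmila predeceased; the 1/3 allotted to Ludmila's branch passes to Ludmila's issue by representation.
The 1/3 is divided into 3 equal shares of 1/9 among Halina, Agnieszka, Waclaw.
Halina is living and takes 1/9.
Agnieszka is living and takes 1/9.
Waclaw predeceased; the 1/9 allotted to Waclaw's branch passes to Waclaw's issue by representation.
The 1/9 is divided into 3 equal shares of 1/27 among Kazimierz, Mieczyslaw, Eliasz.
Kazimierz is living and takes 1/27.
Mieczyslaw is living and takes 1/27.
Eliasz is living and takes 1/27.
Zofia predeceased; the 1/3 allotted to Zofia's branch passes to Zofia's issue by representation.
The 1/3 is divided into 3 equal shares of 1/9 among Franciszka, Jolanta, Bogdan.
Franciszka is living and takes 1/9.
Jolanta is living and takes 1/9.
Bogdan predeceased; the 1/9 allotted to Bogdan's branch passes to Bogdan's issue by representation.
The 1/9 is divided into 3 equal shares of 1/27 among Stanislawa, Danuta, Czeslaw.
Stanislawa is living and takes 1/27.
Danuta is living and takes 1/27.
Czeslaw is living and takes 1/27.
Grzegorz is living and takes 1/3.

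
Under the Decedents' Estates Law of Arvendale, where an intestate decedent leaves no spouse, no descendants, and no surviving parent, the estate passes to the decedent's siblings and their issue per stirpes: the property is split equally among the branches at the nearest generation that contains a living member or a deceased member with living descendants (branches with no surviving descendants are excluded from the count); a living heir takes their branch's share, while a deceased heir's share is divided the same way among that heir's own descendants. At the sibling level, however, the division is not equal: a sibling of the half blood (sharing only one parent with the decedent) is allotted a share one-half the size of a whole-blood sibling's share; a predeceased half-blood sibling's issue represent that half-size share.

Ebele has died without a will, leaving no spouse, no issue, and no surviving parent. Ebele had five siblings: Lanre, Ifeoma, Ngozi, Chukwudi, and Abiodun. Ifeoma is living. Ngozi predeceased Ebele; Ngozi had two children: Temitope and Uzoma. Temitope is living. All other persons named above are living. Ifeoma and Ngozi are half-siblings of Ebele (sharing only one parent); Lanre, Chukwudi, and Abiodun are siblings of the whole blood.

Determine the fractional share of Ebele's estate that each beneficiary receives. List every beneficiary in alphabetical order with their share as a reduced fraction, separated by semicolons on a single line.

Abiodun 1/4; Chukwudi 1/4; Ifeoma 1/8; Lanre 1/4; Temitope 1/16; Uzoma 1/16

No spouse, descendants, or parent survives, so the estate passes to Ebele's siblings per stirpes.
Half-blood siblings count for one-half the weight of whole-blood siblings at the initial division.
Dividing 1 in proportion to weights (total weight 4): Lanre (weight 1) → 1/4; Ifeoma (weight 1/2) → 1/8; Ngozi (weight 1/2) → 1/8; Chukwudi (weight 1) → 1/4; Abiodun (weight 1) → 1/4.
Lanre is living and takes 1/4.
Ifeoma is living and takes 1/8.
Ngozi predeceased; the 1/8 allotted to Ngozi's branch passes to Ngozi's issue by representation.
The 1/8 is divided into 2 equal shares of 1/16 among Temitope, Uzoma.
Temitope is living and takes 1/16.
Uzoma is living and takes 1/16.
Chukwudi is living and takes 1/4.
Abiodun is living and takes 1/4.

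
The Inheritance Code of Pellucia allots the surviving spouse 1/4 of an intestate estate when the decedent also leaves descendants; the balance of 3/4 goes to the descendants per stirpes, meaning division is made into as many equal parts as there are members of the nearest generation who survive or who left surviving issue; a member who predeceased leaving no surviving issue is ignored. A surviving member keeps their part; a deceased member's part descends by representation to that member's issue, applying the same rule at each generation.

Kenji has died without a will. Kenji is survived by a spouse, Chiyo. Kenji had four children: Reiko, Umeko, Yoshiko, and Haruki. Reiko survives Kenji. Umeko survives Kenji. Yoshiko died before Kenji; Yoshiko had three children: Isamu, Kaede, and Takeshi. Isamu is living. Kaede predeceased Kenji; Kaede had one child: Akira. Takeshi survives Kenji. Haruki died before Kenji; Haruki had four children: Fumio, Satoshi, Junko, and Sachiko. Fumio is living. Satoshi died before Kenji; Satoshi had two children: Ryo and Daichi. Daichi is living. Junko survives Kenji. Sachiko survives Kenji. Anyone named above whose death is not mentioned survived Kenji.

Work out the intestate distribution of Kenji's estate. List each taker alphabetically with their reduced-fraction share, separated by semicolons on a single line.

Chiyo, as surviving spouse, takes 1/4.
The remaining 3/4 passes to Kenji's descendants per stirpes.
The 3/4 is divided into 4 equal shares of 3/16 among Reiko, Umeko, Yoshiko, Haruki.
Reiko is living and takes 3/16.
Umeko is living and takes 3/16.
Yoshiko predeceased; the 3/16 allotted to Yoshiko's branch passes to Yoshiko's issue by representation.
The 3/16 is divided into 3 equal shares of 1/16 among Isamu, Kaede, Takeshi.
Isamu is living and takes 1/16.
Kaede predeceased; the 1/16 allotted to Kaede's branch passes to Kaede's issue by representation.
Akira is the sole taker at this level and receives the full 1/16.
Takeshi is living and takes 1/16.
Haruki predeceased; the 3/16 allotted to Haruki's branch passes to Haruki's issue by representation.
The 3/16 is divided into 4 equal shares of 3/64 among Fumio, Satoshi, Junko, Sachiko.
Fumio is living and takes 3/64.
Satoshi predeceased; the 3/64 allotted to Satoshi's branch passes to Satoshi's issue by representation.
The 3/64 is divided into 2 equal shares of 3/128 among Ryo, Daichi.
Ryo is living and takes 3/128.
Daichi is living and takes 3/128.
Junko is living and takes 3/64.
Sachiko is living and takes 3/64.

Akira 1/16; Chiyo 1/4; Daichi 3/128; Fumio 3/64; Isamu 1/16; Junko 3/64; Reiko 3/16; Ryo 3/128; Sachiko 3/64; Takeshi 1/16; Umeko 3/16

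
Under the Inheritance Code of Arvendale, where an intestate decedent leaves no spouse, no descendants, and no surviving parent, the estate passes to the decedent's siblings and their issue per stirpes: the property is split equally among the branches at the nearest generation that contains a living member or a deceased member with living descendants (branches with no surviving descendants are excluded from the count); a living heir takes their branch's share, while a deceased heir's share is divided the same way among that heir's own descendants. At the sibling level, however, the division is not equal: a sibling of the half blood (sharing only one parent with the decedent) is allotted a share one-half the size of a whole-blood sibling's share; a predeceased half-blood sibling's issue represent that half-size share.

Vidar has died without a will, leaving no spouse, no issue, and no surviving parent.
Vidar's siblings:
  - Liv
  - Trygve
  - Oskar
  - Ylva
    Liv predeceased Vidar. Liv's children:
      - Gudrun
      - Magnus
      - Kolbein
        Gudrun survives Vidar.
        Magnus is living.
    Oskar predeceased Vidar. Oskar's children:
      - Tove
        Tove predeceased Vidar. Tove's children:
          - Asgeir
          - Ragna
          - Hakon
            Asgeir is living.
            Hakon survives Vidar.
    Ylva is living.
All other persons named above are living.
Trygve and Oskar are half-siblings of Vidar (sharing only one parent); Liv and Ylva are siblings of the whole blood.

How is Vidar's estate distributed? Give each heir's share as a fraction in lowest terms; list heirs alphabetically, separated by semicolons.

No spouse, descendants, or parent survives, so the estate passes to Vidar's siblings per stirpes.
Half-blood siblings count for one-half the weight of whole-blood siblings at the initial division.
Dividing 1 in proportion to weights (total weight 3): Liv (weight 1) → 1/3; Trygve (weight 1/2) → 1/6; Oskar (weight 1/2) → 1/6; Ylva (weight 1) → 1/3.
Liv predeceased; the 1/3 allotted to Liv's branch passes to Liv's issue by representation.
The 1/3 is divided into 3 equal shares of 1/9 among Gudrun, Magnus, Kolbein.
Gudrun is living and takes 1/9.
Magnus is living and takes 1/9.
Kolbein is living and takes 1/9.
Trygve is living and takes 1/6.
Oskar predeceased; the 1/6 allotted to Oskar's branch passes to Oskar's issue by representation.
Tove's line is the sole branch at this level, so the full 1/6 passes to Tove's issue by representation.
The 1/6 is divided into 3 equal shares of 1/18 among Asgeir, Ragna, Hakon.
Asgeir is living and takes 1/18.
Ragna is living and takes 1/18.
Hakon is living and takes 1/18.
Ylva is living and takes 1/3.

Asgeir 1/18; Gudrun 1/9; Hakon 1/18; Kolbein 1/9; Magnus 1/9; Ragna 1/18; Trygve 1/6; Ylva 1/3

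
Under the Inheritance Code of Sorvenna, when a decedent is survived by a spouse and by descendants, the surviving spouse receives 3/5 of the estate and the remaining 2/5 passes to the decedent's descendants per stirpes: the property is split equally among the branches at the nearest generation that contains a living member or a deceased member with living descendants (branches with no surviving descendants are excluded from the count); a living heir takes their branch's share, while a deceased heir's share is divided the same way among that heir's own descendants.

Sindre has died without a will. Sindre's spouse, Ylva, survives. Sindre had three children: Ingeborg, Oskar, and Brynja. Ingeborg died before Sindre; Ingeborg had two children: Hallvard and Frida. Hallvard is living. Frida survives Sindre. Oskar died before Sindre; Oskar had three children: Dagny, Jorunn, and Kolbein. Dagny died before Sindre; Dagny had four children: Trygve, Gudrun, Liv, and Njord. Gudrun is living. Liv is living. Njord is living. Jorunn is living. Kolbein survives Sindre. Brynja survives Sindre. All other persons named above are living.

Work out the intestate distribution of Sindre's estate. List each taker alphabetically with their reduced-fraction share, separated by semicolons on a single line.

Brynja 2/15; Frida 1/15; Gudrun 1/90; Hallvard 1/15; Jorunn 2/45; Kolbein 2/45; Liv 1/90; Njord 1/90; Trygve 1/90; Ylva 3/5

Ylva, as surviving spouse, takes 3/5.
The remaining 2/5 passes to Sindre's descendants per stirpes.
The 2/5 is divided into 3 equal shares of 2/15 among Ingeborg, Oskar, Brynja.
Ingeborg predeceased; the 2/15 allotted to Ingeborg's branch passes to Ingeborg's issue by representation.
The 2/15 is divided into 2 equal shares of 1/15 among Hallvard, Frida.
Hallvard is living and takes 1/15.
Frida is living and takes 1/15.
Oskar predeceased; the 2/15 allotted to Oskar's branch passes to Oskar's issue by representation.
The 2/15 is divided into 3 equal shares of 2/45 among Dagny, Jorunn, Kolbein.
Dagny predeceased; the 2/45 allotted to Dagny's branch passes to Dagny's issue by representation.
The 2/45 is divided into 4 equal shares of 1/90 among Trygve, Gudrun, Liv, Njord.
Trygve is living and takes 1/90.
Gudrun is living and takes 1/90.
Liv is living and takes 1/90.
Njord is living and takes 1/90.
Jorunn is living and takes 2/45.
Kolbein is living and takes 2/45.
Brynja is living and takes 2/15.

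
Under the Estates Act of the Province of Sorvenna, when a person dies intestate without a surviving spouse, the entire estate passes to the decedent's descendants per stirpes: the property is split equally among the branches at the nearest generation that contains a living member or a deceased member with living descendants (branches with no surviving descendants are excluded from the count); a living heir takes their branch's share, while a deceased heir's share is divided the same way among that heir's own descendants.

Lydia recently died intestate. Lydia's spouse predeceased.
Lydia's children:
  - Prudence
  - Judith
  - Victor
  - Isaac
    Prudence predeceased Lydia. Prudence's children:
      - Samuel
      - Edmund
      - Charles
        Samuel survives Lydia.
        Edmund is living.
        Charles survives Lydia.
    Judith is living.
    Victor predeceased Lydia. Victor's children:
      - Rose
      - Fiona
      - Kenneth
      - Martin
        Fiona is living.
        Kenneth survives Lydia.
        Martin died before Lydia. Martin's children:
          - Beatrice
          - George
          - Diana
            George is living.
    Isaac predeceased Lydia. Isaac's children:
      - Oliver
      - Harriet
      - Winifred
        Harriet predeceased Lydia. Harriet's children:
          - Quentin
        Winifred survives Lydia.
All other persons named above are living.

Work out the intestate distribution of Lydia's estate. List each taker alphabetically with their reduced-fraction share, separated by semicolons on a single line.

Beatrice 1/48; Charles 1/12; Diana 1/48; Edmund 1/12; Fiona 1/16; George 1/48; Judith 1/4; Kenneth 1/16; Oliver 1/12; Quentin 1/12; Rose 1/16; Samuel 1/12; Winifred 1/12

There is no surviving spouse, so the entire estate passes to Lydia's descendants per stirpes.
The estate is divided into 4 equal shares of 1/4 among Prudence, Judith, Victor, Isaac.
Prudence predeceased; the 1/4 allotted to Prudence's branch passes to Prudence's issue by representation.
The 1/4 is divided into 3 equal shares of 1/12 among Samuel, Edmund, Charles.
Samuel is living and takes 1/12.
Edmund is living and takes 1/12.
Charles is living and takes 1/12.
Judith is living and takes 1/4.
Victor predeceased; the 1/4 allotted to Victor's branch passes to Victor's issue by representation.
The 1/4 is divided into 4 equal shares of 1/16 among Rose, Fiona, Kenneth, Martin.
Rose is living and takes 1/16.
Fiona is living and takes 1/16.
Kenneth is living and takes 1/16.
Martin predeceased; the 1/16 allotted to Martin's branch passes to Martin's issue by representation.
The 1/16 is divided into 3 equal shares of 1/48 among Beatrice, George, Diana.
Beatrice is living and takes 1/48.
George is living and takes 1/48.
Diana is living and takes 1/48.
Isaac predeceased; the 1/4 allotted to Isaac's branch passes to Isaac's issue by representation.
The 1/4 is divided into 3 equal shares of 1/12 among Oliver, Harriet, Winifred.
Oliver is living and takes 1/12.
Harriet predeceased; the 1/12 allotted to Harriet's branch passes to Harriet's issue by representation.
Quentin is the sole taker at this level and receives the full 1/12.
Winifred is living and takes 1/12.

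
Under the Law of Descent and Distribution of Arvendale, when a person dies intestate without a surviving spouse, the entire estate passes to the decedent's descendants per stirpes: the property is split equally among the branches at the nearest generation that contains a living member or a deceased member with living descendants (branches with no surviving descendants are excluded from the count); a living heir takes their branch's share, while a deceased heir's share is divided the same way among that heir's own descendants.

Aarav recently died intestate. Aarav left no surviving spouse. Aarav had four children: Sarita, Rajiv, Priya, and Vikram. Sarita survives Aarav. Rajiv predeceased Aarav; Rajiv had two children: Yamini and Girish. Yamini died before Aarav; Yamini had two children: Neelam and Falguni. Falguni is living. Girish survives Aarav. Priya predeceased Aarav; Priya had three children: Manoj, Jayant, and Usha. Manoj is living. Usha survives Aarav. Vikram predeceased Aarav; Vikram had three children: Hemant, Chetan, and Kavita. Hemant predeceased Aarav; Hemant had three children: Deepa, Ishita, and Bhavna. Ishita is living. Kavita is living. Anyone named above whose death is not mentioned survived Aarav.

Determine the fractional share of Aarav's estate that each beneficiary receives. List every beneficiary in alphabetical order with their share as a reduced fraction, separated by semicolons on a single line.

There is no surviving spouse, so the entire estate passes to Aarav's descendants per stirpes.
The estate is divided into 4 equal shares of 1/4 among Sarita, Rajiv, Priya, Vikram.
Sarita is living and takes 1/4.
Rajiv predeceased; the 1/4 allotted to Rajiv's branch passes to Rajiv's issue by representation.
The 1/4 is divided into 2 equal shares of 1/8 among Yamini, Girish.
Yamini predeceased; the 1/8 allotted to Yamini's branch passes to Yamini's issue by representation.
The 1/8 is divided into 2 equal shares of 1/16 among Neelam, Falguni.
Neelam is living and takes 1/16.
Falguni is living and takes 1/16.
Girish is living and takes 1/8.
Priya predeceased; the 1/4 allotted to Priya's branch passes to Priya's issue by representation.
The 1/4 is divided into 3 equal shares of 1/12 among Manoj, Jayant, Usha.
Manoj is living and takes 1/12.
Jayant is living and takes 1/12.
Usha is living and takes 1/12.
Vikram predeceased; the 1/4 allotted to Vikram's branch passes to Vikram's issue by representation.
The 1/4 is divided into 3 equal shares of 1/12 among Hemant, Chetan, Kavita.
Hemant predeceased; the 1/12 allotted to Hemant's branch passes to Hemant's issue by representation.
The 1/12 is divided into 3 equal shares of 1/36 among Deepa, Ishita, Bhavna.
Deepa is living and takes 1/36.
Ishita is living and takes 1/36.
Bhavna is living and takes 1/36.
Chetan is living and takes 1/12.
Kavita is living and takes 1/12.

Bhavna 1/36; Chetan 1/12; Deepa 1/36; Falguni 1/16; Girish 1/8; Ishita 1/36; Jayant 1/12; Kavita 1/12; Manoj 1/12; Neelam 1/16; Sarita 1/4; Usha 1/12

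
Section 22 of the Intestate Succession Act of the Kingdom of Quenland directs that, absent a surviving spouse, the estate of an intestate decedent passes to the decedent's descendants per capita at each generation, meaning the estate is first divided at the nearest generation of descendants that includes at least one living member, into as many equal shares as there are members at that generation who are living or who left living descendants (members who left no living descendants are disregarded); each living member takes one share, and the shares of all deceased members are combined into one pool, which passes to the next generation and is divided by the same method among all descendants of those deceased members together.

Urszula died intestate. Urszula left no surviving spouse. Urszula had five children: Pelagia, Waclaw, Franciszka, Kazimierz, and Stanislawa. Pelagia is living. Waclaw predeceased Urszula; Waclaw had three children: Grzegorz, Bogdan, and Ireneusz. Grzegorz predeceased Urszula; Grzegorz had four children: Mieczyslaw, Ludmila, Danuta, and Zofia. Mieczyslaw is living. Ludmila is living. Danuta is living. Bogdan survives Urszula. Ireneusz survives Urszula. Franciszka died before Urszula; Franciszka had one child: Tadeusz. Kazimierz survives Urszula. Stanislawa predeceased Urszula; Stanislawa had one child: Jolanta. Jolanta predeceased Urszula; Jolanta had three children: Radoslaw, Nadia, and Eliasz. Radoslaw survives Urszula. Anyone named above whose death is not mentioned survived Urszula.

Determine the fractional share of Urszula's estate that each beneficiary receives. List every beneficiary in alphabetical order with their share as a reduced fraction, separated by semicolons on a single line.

Bogdan 3/25; Danuta 6/175; Eliasz 6/175; Ireneusz 3/25; Kazimierz 1/5; Ludmila 6/175; Mieczyslaw 6/175; Nadia 6/175; Pelagia 1/5; Radoslaw 6/175; Tadeusz 3/25; Zofia 6/175

There is no surviving spouse, so the entire estate passes to Urszula's descendants per capita at each generation.
At generation 1 (Pelagia, Waclaw, Franciszka, Kazimierz, Stanislawa) there are 5 shares of (1)/5 = 1/5 each.
Living: Pelagia and Kazimierz — each takes 1/5.
Deceased: Waclaw, Franciszka, and Stanislawa. Their combined 3/5 is pooled and carried to generation 2.
At generation 2 (Grzegorz, Bogdan, Ireneusz, Tadeusz, Jolanta) there are 5 shares of (3/5)/5 = 3/25 each.
Living: Bogdan, Ireneusz, and Tadeusz — each takes 3/25.
Deceased: Grzegorz and Jolanta. Their combined 6/25 is pooled and carried to generation 3.
At generation 3 (Mieczyslaw, Ludmila, Danuta, Zofia, Radoslaw, Nadia, Eliasz) there are 7 shares of (6/25)/7 = 6/175 each.
Living: Mieczyslaw, Ludmila, Danuta, Zofia, Radoslaw, Nadia, and Eliasz — each takes 6/175.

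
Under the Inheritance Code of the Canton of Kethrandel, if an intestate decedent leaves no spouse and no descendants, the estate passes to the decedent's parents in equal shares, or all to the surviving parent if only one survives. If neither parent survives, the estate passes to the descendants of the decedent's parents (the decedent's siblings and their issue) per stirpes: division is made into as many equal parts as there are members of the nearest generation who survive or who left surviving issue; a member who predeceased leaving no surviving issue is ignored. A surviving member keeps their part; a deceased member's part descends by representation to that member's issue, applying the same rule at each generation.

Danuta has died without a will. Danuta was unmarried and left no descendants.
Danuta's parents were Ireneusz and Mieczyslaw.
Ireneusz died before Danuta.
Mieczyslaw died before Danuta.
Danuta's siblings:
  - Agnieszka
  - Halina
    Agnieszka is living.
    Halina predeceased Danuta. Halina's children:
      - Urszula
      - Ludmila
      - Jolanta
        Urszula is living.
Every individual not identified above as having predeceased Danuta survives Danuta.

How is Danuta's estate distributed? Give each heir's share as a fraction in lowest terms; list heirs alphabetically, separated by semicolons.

Agnieszka 1/2; Jolanta 1/6; Ludmila 1/6; Urszula 1/6

Neither parent survives and there are no descendants, so the estate passes to Danuta's siblings and their issue per stirpes.
The estate is divided into 2 equal shares of 1/2 among Agnieszka, Halina.
Agnieszka is living and takes 1/2.
Halina predeceased; the 1/2 allotted to Halina's branch passes to Halina's issue by representation.
The 1/2 is divided into 3 equal shares of 1/6 among Urszula, Ludmila, Jolanta.
Urszula is living and takes 1/6.
Ludmila is living and takes 1/6.
Jolanta is living and takes 1/6.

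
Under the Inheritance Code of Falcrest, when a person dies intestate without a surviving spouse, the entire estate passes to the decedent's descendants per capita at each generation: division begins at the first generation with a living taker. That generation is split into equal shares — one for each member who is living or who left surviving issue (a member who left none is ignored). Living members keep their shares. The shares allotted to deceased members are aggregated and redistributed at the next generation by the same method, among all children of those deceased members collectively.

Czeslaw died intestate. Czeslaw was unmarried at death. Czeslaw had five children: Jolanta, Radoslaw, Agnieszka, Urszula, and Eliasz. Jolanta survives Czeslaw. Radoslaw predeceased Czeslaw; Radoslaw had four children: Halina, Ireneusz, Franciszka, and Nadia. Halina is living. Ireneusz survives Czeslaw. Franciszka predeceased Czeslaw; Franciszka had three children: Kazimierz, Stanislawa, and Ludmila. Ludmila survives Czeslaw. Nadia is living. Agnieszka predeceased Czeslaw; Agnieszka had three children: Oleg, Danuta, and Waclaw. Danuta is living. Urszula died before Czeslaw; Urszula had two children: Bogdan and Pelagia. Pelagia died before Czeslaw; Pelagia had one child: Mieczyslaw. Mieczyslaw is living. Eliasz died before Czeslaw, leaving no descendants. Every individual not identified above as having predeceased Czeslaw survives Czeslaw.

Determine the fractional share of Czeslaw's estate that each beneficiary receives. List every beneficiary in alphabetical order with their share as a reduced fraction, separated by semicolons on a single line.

Bogdan 1/12; Danuta 1/12; Halina 1/12; Ireneusz 1/12; Jolanta 1/4; Kazimierz 1/24; Ludmila 1/24; Mieczyslaw 1/24; Nadia 1/12; Oleg 1/12; Stanislawa 1/24; Waclaw 1/12

There is no surviving spouse, so the entire estate passes to Czeslaw's descendants per capita at each generation.
At generation 1 (Jolanta, Radoslaw, Agnieszka, Urszula) there are 4 shares of (1)/4 = 1/4 each.
Living: Jolanta — each takes 1/4.
Deceased: Radoslaw, Agnieszka, and Urszula. Their combined 3/4 is pooled and carried to generation 2.
At generation 2 (Halina, Ireneusz, Franciszka, Nadia, Oleg, Danuta, Waclaw, Bogdan, Pelagia) there are 9 shares of (3/4)/9 = 1/12 each.
Living: Halina, Ireneusz, Nadia, Oleg, Danuta, Waclaw, and Bogdan — each takes 1/12.
Deceased: Franciszka and Pelagia. Their combined 1/6 is pooled and carried to generation 3.
At generation 3 (Kazimierz, Stanislawa, Ludmila, Mieczyslaw) there are 4 shares of (1/6)/4 = 1/24 each.
Living: Kazimierz, Stanislawa, Ludmila, and Mieczyslaw — each takes 1/24.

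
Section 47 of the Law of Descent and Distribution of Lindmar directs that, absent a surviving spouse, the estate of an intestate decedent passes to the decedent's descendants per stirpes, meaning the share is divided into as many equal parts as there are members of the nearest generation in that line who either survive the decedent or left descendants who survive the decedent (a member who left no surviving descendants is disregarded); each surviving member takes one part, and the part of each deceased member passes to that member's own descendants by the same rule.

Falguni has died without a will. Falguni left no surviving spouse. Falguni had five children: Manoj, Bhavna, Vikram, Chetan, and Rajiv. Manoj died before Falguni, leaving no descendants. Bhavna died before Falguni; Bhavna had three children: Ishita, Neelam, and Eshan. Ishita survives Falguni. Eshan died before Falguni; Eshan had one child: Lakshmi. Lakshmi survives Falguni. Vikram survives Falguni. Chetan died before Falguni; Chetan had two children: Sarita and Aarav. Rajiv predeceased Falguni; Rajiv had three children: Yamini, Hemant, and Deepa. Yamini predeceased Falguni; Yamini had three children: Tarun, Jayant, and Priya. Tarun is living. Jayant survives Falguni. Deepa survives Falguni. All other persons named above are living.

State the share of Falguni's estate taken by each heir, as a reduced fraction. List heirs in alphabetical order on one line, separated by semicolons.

Aarav 1/8; Deepa 1/12; Hemant 1/12; Ishita 1/12; Jayant 1/36; Lakshmi 1/12; Neelam 1/12; Priya 1/36; Sarita 1/8; Tarun 1/36; Vikram 1/4

There is no surviving spouse, so the entire estate passes to Falguni's descendants per stirpes.
Manoj left no surviving issue, so that branch lapses and is disregarded.
The estate is divided into 4 equal shares of 1/4 among Bhavna, Vikram, Chetan, Rajiv.
Bhavna predeceased; the 1/4 allotted to Bhavna's branch passes to Bhavna's issue by representation.
The 1/4 is divided into 3 equal shares of 1/12 among Ishita, Neelam, Eshan.
Ishita is living and takes 1/12.
Neelam is living and takes 1/12.
Eshan predeceased; the 1/12 allotted to Eshan's branch passes to Eshan's issue by representation.
Lakshmi is the sole taker at this level and receives the full 1/12.
Vikram is living and takes 1/4.
Chetan predeceased; the 1/4 allotted to Chetan's branch passes to Chetan's issue by representation.
The 1/4 is divided into 2 equal shares of 1/8 among Sarita, Aarav.
Sarita is living and takes 1/8.
Aarav is living and takes 1/8.
Rajiv predeceased; the 1/4 allotted to Rajiv's branch passes to Rajiv's issue by representation.
The 1/4 is divided into 3 equal shares of 1/12 among Yamini, Hemant, Deepa.
Yamini predeceased; the 1/12 allotted to Yamini's branch passes to Yamini's issue by representation.
The 1/12 is divided into 3 equal shares of 1/36 among Tarun, Jayant, Priya.
Tarun is living and takes 1/36.
Jayant is living and takes 1/36.
Priya is living and takes 1/36.
Hemant is living and takes 1/12.
Deepa is living and takes 1/12.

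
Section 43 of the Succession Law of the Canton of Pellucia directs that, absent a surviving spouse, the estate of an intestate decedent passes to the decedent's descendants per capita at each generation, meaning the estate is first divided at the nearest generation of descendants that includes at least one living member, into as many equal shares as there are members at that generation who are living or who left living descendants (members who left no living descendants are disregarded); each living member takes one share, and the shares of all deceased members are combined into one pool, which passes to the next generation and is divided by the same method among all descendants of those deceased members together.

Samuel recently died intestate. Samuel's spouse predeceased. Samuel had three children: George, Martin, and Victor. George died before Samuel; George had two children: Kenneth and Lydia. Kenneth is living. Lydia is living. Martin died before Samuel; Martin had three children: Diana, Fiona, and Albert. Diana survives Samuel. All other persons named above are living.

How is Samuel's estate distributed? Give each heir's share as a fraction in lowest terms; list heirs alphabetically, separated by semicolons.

Albert 2/15; Diana 2/15; Fiona 2/15; Kenneth 2/15; Lydia 2/15; Victor 1/3

There is no surviving spouse, so the entire estate passes to Samuel's descendants per capita at each generation.
At generation 1 (George, Martin, Victor) there are 3 shares of (1)/3 = 1/3 each.
Living: Victor — each takes 1/3.
Deceased: George and Martin. Their combined 2/3 is pooled and carried to generation 2.
At generation 2 (Kenneth, Lydia, Diana, Fiona, Albert) there are 5 shares of (2/3)/5 = 2/15 each.
Living: Kenneth, Lydia, Diana, Fiona, and Albert — each takes 2/15.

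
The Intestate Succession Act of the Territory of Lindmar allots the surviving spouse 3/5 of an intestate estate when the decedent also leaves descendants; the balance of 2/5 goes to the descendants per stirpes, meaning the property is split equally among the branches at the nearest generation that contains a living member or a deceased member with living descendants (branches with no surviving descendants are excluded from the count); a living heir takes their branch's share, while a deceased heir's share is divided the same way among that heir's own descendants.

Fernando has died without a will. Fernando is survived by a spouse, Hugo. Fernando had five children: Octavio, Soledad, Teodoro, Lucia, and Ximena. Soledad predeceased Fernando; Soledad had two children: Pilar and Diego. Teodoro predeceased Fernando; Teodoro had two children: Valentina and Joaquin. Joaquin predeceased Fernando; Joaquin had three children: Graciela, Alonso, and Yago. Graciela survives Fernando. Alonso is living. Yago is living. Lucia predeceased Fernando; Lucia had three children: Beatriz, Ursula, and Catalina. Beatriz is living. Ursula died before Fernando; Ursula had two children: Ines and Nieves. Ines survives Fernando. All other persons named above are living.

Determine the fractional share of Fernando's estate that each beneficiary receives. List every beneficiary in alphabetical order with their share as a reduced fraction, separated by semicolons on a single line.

Alonso 1/75; Beatriz 2/75; Catalina 2/75; Diego 1/25; Graciela 1/75; Hugo 3/5; Ines 1/75; Nieves 1/75; Octavio 2/25; Pilar 1/25; Valentina 1/25; Ximena 2/25; Yago 1/75

Hugo, as surviving spouse, takes 3/5.
The remaining 2/5 passes to Fernando's descendants per stirpes.
The 2/5 is divided into 5 equal shares of 2/25 among Octavio, Soledad, Teodoro, Lucia, Ximena.
Octavio is living and takes 2/25.
Soledad predeceased; the 2/25 allotted to Soledad's branch passes to Soledad's issue by representation.
The 2/25 is divided into 2 equal shares of 1/25 among Pilar, Diego.
Pilar is living and takes 1/25.
Diego is living and takes 1/25.
Teodoro predeceased; the 2/25 allotted to Teodoro's branch passes to Teodoro's issue by representation.
The 2/25 is divided into 2 equal shares of 1/25 among Valentina, Joaquin.
Valentina is living and takes 1/25.
Joaquin predeceased; the 1/25 allotted to Joaquin's branch passes to Joaquin's issue by representation.
The 1/25 is divided into 3 equal shares of 1/75 among Graciela, Alonso, Yago.
Graciela is living and takes 1/75.
Alonso is living and takes 1/75.
Yago is living and takes 1/75.
Lucia predeceased; the 2/25 allotted to Lucia's branch passes to Lucia's issue by representation.
The 2/25 is divided into 3 equal shares of 2/75 among Beatriz, Ursula, Catalina.
Beatriz is living and takes 2/75.
Ursula predeceased; the 2/75 allotted to Ursula's branch passes to Ursula's issue by representation.
The 2/75 is divided into 2 equal shares of 1/75 among Ines, Nieves.
Ines is living and takes 1/75.
Nieves is living and takes 1/75.
Catalina is living and takes 2/75.
Ximena is living and takes 2/25.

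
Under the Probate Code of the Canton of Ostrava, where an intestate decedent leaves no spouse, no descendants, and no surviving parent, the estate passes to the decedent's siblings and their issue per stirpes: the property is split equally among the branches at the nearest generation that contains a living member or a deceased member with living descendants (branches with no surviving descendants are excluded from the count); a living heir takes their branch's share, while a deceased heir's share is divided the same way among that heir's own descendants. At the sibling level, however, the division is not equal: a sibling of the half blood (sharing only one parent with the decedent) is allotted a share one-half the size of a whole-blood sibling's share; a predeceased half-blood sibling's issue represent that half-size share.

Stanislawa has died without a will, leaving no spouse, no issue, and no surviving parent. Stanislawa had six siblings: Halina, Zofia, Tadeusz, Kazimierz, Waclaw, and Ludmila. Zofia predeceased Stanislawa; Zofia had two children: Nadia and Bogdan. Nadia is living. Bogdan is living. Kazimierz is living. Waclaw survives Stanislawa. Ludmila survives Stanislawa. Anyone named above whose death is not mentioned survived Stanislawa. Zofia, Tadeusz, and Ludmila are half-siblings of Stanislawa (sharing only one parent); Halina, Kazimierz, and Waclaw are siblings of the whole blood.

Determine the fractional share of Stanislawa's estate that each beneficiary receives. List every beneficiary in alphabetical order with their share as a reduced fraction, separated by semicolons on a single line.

No spouse, descendants, or parent survives, so the estate passes to Stanislawa's siblings per stirpes.
Half-blood siblings count for one-half the weight of whole-blood siblings at the initial division.
Dividing 1 in proportion to weights (total weight 9/2): Halina (weight 1) → 2/9; Zofia (weight 1/2) → 1/9; Tadeusz (weight 1/2) → 1/9; Kazimierz (weight 1) → 2/9; Waclaw (weight 1) → 2/9; Ludmila (weight 1/2) → 1/9.
Halina is living and takes 2/9.
Zofia predeceased; the 1/9 allotted to Zofia's branch passes to Zofia's issue by representation.
The 1/9 is divided into 2 equal shares of 1/18 among Nadia, Bogdan.
Nadia is living and takes 1/18.
Bogdan is living and takes 1/18.
Tadeusz is living and takes 1/9.
Kazimierz is living and takes 2/9.
Waclaw is living and takes 2/9.
Ludmila is living and takes 1/9.

Bogdan 1/18; Halina 2/9; Kazimierz 2/9; Ludmila 1/9; Nadia 1/18; Tadeusz 1/9; Waclaw 2/9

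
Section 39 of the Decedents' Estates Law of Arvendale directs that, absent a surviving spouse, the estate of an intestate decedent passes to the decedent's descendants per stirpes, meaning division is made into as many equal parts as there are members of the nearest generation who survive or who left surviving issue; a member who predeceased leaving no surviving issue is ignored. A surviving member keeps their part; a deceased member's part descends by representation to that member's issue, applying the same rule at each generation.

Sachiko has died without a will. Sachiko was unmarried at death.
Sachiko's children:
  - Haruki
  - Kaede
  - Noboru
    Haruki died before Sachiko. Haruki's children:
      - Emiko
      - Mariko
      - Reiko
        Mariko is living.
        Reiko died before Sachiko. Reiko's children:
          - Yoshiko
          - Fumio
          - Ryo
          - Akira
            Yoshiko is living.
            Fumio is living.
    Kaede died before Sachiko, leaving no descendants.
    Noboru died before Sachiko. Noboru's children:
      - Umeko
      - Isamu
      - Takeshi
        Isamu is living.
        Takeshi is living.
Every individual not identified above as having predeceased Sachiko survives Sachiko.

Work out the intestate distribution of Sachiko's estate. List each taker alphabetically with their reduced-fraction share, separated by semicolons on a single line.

Akira 1/24; Emiko 1/6; Fumio 1/24; Isamu 1/6; Mariko 1/6; Ryo 1/24; Takeshi 1/6; Umeko 1/6; Yoshiko 1/24

There is no surviving spouse, so the entire estate passes to Sachiko's descendants per stirpes.
Kaede left no surviving issue, so that branch lapses and is disregarded.
The estate is divided into 2 equal shares of 1/2 among Haruki, Noboru.
Haruki predeceased; the 1/2 allotted to Haruki's branch passes to Haruki's issue by representation.
The 1/2 is divided into 3 equal shares of 1/6 among Emiko, Mariko, Reiko.
Emiko is living and takes 1/6.
Mariko is living and takes 1/6.
Reiko predeceased; the 1/6 allotted to Reiko's branch passes to Reiko's issue by representation.
The 1/6 is divided into 4 equal shares of 1/24 among Yoshiko, Fumio, Ryo, Akira.
Yoshiko is living and takes 1/24.
Fumio is living and takes 1/24.
Ryo is living and takes 1/24.
Akira is living and takes 1/24.
Noboru predeceased; the 1/2 allotted to Noboru's branch passes to Noboru's issue by representation.
The 1/2 is divided into 3 equal shares of 1/6 among Umeko, Isamu, Takeshi.
Umeko is living and takes 1/6.
Isamu is living and takes 1/6.
Takeshi is living and takes 1/6.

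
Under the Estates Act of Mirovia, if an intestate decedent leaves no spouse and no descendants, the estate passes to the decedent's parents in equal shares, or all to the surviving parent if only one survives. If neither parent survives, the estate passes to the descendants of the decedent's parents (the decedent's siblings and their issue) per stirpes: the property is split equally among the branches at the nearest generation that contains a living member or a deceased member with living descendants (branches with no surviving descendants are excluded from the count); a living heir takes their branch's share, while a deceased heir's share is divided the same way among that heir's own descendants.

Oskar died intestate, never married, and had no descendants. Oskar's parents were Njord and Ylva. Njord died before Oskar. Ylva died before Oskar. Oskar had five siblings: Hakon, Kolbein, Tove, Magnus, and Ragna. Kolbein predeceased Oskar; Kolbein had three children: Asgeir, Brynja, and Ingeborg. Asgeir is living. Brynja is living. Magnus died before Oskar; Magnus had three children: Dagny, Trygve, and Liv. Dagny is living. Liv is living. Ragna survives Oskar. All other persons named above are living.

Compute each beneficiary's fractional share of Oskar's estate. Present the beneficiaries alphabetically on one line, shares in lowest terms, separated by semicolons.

Asgeir 1/15; Brynja 1/15; Dagny 1/15; Hakon 1/5; Ingeborg 1/15; Liv 1/15; Ragna 1/5; Tove 1/5; Trygve 1/15

Neither parent survives and there are no descendants, so the estate passes to Oskar's siblings and their issue per stirpes.
The estate is divided into 5 equal shares of 1/5 among Hakon, Kolbein, Tove, Magnus, Ragna.
Hakon is living and takes 1/5.
Kolbein predeceased; the 1/5 allotted to Kolbein's branch passes to Kolbein's issue by representation.
The 1/5 is divided into 3 equal shares of 1/15 among Asgeir, Brynja, Ingeborg.
Asgeir is living and takes 1/15.
Brynja is living and takes 1/15.
Ingeborg is living and takes 1/15.
Tove is living and takes 1/5.
Magnus predeceased; the 1/5 allotted to Magnus's branch passes to Magnus's issue by representation.
The 1/5 is divided into 3 equal shares of 1/15 among Dagny, Trygve, Liv.
Dagny is living and takes 1/15.
Trygve is living and takes 1/15.
Liv is living and takes 1/15.
Ragna is living and takes 1/5.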